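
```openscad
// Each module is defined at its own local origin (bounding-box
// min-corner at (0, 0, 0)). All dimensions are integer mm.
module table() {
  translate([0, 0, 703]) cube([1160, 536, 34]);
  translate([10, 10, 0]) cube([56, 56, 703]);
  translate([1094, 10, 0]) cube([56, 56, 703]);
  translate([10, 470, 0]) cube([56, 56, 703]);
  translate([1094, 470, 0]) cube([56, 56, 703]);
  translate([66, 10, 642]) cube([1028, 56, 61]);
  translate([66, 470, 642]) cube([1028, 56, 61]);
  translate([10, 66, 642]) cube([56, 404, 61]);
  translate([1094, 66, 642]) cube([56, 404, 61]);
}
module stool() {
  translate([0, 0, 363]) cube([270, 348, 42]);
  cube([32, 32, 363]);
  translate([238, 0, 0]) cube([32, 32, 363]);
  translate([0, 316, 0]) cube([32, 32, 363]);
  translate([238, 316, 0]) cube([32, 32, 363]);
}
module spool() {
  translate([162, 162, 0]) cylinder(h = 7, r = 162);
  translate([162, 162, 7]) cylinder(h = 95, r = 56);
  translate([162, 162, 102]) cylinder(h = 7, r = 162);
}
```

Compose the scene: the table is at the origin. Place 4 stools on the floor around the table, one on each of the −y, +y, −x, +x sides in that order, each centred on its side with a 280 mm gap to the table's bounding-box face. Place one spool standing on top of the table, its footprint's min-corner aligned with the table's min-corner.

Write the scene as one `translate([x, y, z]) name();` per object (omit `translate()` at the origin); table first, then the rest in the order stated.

table();
translate([445, -628, 0]) stool();
translate([445, 816, 0]) stool();
translate([-550, 94, 0]) stool();
translate([1440, 94, 0]) stool();
translate([0, 0, 737]) spool();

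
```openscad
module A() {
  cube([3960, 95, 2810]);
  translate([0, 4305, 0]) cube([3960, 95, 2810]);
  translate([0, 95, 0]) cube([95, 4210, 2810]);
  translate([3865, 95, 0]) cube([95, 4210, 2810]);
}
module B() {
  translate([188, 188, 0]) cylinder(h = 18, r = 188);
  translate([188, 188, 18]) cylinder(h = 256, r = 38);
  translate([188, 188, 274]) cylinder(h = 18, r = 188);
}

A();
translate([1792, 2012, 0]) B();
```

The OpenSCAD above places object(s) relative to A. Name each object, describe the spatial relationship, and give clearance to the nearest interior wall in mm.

A is a house frame. B is a spool. The spool sits inside the house frame, centred. The clearance to the nearest interior wall is 1697 mm.

Clearances: x = 1697, y = 1917; minimum 1697 mm.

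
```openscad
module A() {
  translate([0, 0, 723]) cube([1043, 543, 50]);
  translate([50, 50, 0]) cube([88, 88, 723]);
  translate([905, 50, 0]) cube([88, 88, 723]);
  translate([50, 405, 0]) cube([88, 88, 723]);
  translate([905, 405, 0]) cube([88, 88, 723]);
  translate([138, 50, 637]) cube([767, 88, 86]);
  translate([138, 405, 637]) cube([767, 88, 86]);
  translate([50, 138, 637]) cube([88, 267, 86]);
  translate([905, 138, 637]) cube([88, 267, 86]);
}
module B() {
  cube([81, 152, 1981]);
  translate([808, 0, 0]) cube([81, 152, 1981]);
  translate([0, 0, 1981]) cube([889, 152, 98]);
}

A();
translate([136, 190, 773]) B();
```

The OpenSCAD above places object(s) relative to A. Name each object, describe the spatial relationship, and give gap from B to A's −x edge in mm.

A is a table. B is a door frame. The door frame is on top of the table. The gap from the door frame to the table's −x edge is 136 mm.

The door frame's min-x is at 136; the table's min-x is 0; gap = 136 mm.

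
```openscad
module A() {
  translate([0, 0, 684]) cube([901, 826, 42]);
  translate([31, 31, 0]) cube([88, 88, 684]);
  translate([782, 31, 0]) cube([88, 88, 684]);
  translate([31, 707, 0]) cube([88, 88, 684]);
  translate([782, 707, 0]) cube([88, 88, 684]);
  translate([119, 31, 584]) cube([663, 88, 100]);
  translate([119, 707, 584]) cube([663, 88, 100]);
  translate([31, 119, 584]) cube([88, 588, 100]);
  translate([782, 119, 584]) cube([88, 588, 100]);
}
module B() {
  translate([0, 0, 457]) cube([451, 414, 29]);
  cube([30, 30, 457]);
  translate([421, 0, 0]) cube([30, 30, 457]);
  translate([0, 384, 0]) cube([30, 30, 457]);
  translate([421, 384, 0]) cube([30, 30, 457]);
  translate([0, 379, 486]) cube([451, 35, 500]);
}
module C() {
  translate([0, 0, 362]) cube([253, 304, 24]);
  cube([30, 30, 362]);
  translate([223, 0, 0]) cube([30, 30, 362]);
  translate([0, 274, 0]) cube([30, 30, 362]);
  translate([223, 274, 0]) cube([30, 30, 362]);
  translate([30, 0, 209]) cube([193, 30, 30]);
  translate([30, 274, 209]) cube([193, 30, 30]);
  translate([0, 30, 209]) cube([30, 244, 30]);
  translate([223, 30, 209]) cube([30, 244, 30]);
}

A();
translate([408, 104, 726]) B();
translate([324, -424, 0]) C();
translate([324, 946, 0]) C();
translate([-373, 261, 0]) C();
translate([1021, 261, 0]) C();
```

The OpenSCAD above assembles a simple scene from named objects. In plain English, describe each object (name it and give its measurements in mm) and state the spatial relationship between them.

A is a rectangular dining table. The top is 901×826×42 mm with its upper surface at z = 726 mm. It stands on four 88×88 mm square legs, each inset 31 mm from the nearest pair of top edges, running from the floor to the underside of the top. Four apron rails, 88 mm thick and 100 mm tall, run between adjacent legs with their top edges flush with the underside of the top and their outer faces flush with the legs' outer faces.

B is a chair. The seat is a 451×414×29 mm slab with its top at z = 486 mm, on four 30×30 mm corner legs (flush with the seat edges, standing on z = 0). A flat backrest 35 mm thick, 500 mm tall, spans the full seat width and rises from the seat top along its +y edge, rear face flush with the rear of the seat.

C is a simple wooden stool: a rectangular seat 253 mm (x) by 304 mm (y), 24 mm thick, top face at z = 386 mm, on four square legs, each 30×30 mm in cross-section. The legs rest on z = 0, each flush with a corner of the seat. Four stretchers, 30 mm wide and 30 mm tall, connect adjacent legs with their undersides at z = 209 mm, each running between the inner faces of the legs it joins and aligned with the legs' outer faces on the other axis.

The chair is on top of the table. Four stools sit around the table at the −y, +y, −x, +x sides.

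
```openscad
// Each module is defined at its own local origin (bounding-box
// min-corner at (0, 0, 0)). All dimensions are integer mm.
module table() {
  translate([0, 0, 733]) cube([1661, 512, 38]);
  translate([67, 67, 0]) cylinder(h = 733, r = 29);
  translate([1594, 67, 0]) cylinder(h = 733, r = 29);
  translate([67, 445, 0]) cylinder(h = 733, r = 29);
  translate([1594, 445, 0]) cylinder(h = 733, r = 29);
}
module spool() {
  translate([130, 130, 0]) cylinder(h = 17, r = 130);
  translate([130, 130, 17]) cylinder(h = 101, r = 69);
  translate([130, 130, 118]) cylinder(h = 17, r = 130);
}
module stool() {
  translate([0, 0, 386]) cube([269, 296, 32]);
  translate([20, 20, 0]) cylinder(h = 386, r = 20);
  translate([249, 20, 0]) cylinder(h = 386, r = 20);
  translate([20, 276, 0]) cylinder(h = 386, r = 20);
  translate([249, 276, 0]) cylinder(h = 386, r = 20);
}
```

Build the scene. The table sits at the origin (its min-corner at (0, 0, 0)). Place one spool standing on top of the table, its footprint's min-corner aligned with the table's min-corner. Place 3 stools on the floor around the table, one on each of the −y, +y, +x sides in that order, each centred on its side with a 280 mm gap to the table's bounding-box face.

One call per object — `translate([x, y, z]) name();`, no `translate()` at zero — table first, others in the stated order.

table();
translate([0, 0, 771]) spool();
translate([696, -576, 0]) stool();
translate([696, 792, 0]) stool();
translate([1941, 108, 0]) stool();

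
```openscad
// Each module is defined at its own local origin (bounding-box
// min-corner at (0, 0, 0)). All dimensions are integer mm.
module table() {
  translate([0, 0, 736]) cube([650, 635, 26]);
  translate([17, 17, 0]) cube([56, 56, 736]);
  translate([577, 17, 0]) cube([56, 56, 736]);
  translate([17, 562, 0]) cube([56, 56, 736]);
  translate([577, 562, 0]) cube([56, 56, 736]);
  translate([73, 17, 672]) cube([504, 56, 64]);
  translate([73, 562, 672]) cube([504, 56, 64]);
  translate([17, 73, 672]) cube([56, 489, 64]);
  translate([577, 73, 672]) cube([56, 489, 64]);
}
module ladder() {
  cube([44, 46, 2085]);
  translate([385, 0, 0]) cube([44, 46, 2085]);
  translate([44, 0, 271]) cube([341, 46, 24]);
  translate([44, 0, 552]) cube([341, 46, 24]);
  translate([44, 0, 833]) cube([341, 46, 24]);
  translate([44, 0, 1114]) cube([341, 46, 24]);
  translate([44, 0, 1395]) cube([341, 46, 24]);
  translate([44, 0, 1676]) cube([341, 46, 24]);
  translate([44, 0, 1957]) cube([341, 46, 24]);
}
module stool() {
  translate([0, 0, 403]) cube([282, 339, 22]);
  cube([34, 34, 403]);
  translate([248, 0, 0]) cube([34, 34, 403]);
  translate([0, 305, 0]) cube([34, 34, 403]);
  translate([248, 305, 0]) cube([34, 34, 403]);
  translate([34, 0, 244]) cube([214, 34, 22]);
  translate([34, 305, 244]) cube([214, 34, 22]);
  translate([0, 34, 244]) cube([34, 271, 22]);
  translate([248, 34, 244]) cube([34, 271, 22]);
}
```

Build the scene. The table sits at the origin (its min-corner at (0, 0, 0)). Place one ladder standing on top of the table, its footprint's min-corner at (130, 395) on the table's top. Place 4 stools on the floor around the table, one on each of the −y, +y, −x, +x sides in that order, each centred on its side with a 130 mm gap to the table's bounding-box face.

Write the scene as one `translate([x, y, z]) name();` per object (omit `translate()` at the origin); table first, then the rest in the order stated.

table();
translate([130, 395, 762]) ladder();
translate([184, -469, 0]) stool();
translate([184, 765, 0]) stool();
translate([-412, 148, 0]) stool();
translate([780, 148, 0]) stool();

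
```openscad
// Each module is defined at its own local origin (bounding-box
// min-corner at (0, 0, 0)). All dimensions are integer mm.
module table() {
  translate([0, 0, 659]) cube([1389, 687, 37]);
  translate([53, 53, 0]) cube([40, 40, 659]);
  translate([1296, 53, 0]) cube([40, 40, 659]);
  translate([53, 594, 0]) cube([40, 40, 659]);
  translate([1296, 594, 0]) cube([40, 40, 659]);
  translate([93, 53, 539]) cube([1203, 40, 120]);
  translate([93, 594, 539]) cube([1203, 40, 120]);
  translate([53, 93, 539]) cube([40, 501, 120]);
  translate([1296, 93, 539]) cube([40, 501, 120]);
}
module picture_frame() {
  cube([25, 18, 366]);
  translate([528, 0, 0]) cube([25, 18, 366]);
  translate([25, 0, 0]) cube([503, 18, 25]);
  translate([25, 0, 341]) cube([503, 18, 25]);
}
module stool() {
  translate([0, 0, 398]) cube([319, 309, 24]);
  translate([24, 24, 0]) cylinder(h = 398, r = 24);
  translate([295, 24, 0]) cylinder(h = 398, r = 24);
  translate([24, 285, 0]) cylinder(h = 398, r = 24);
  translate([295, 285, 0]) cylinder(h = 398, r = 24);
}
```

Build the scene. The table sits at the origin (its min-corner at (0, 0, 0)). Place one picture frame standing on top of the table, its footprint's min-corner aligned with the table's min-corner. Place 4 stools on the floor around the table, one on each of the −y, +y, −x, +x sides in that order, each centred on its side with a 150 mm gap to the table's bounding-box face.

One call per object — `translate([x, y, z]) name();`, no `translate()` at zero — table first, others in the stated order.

table();
translate([0, 0, 696]) picture_frame();
translate([535, -459, 0]) stool();
translate([535, 837, 0]) stool();
translate([-469, 189, 0]) stool();
translate([1539, 189, 0]) stool();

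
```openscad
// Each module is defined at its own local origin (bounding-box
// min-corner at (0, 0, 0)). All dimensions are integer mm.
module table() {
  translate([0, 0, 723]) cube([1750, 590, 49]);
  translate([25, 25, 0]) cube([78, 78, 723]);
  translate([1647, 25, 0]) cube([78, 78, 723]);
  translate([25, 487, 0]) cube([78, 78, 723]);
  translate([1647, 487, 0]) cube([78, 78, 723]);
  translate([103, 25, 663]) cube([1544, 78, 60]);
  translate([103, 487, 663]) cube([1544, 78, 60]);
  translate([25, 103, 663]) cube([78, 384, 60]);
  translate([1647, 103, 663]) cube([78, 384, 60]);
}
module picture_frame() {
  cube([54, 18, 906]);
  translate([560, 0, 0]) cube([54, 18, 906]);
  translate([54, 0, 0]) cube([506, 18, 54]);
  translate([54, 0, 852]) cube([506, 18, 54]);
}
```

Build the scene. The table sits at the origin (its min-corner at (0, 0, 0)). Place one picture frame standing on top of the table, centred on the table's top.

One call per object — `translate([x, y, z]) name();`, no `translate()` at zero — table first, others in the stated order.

table();
translate([568, 286, 772]) picture_frame();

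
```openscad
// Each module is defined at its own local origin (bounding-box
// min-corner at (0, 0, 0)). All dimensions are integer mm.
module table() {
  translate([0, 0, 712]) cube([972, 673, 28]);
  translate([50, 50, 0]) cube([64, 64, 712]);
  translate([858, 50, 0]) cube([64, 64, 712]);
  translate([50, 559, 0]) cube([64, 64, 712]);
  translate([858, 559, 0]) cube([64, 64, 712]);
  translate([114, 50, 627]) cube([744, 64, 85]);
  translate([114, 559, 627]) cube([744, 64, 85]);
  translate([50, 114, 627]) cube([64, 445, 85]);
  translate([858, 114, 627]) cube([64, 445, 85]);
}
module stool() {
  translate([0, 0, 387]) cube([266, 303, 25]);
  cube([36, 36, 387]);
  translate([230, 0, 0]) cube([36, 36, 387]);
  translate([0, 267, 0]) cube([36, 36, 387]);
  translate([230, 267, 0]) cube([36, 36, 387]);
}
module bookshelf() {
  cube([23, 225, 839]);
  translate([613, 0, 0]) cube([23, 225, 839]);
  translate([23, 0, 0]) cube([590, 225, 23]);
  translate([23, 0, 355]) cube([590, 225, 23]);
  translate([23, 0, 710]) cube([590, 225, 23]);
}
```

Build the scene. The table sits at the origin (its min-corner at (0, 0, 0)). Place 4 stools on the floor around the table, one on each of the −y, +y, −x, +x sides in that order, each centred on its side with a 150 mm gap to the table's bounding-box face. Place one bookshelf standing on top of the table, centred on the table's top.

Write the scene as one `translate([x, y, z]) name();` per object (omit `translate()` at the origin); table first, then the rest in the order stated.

table();
translate([353, -453, 0]) stool();
translate([353, 823, 0]) stool();
translate([-416, 185, 0]) stool();
translate([1122, 185, 0]) stool();
translate([168, 224, 740]) bookshelf();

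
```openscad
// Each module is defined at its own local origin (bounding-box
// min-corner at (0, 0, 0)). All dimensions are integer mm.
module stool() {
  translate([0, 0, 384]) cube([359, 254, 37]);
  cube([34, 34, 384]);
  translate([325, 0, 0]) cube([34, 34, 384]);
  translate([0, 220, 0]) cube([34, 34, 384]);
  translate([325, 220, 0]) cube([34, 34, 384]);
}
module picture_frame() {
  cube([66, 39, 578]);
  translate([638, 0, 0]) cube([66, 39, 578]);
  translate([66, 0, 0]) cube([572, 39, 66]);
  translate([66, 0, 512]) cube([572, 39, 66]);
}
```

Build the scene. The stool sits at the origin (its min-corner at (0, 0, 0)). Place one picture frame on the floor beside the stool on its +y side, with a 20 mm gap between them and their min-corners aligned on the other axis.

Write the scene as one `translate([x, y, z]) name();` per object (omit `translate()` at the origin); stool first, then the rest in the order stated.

stool();
translate([0, 274, 0]) picture_frame();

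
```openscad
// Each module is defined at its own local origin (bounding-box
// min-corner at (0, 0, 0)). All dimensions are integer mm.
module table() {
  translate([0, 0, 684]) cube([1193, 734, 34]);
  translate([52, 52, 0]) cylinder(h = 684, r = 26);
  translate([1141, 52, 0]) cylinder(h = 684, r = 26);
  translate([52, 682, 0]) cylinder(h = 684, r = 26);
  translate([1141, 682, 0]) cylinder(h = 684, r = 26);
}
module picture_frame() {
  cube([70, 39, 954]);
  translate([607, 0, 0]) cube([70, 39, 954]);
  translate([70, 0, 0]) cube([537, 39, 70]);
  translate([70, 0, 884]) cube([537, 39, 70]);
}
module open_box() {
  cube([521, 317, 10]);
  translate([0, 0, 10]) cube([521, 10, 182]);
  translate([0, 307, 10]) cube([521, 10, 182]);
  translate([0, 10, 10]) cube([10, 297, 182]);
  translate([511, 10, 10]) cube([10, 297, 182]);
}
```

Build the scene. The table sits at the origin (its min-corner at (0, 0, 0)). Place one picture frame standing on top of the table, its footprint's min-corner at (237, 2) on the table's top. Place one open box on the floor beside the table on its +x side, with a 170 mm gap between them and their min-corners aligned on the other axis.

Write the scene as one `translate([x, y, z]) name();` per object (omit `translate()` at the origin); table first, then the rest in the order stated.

table();
translate([237, 2, 718]) picture_frame();
translate([1363, 0, 0]) open_box();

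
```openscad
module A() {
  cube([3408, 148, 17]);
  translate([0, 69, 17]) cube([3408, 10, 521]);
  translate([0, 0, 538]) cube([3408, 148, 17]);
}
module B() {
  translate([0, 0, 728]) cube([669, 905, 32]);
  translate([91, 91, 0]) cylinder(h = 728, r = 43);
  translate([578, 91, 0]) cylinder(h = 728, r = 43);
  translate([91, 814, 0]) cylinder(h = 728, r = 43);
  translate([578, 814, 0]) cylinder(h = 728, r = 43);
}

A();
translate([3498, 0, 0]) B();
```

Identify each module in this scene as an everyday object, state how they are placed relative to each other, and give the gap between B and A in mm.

A is an I-beam. B is a table. The table is on the floor beside the I-beam on its +x side. The gap between the table and the I-beam is 90 mm.

The table's nearest face is 90 mm from the I-beam's +x face.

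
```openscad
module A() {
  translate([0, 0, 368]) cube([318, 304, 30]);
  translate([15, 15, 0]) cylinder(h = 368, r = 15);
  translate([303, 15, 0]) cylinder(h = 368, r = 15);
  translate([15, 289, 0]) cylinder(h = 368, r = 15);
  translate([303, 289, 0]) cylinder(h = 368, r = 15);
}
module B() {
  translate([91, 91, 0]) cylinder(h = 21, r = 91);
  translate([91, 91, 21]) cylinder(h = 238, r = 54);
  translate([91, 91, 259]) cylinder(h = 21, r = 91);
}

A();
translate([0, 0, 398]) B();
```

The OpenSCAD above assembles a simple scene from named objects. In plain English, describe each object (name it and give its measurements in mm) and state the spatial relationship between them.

A is a four-legged stool. The seat is 318×304 mm, 30 mm thick, top at z = 398 mm. It stands on four round legs, each 30 mm in diameter, from z = 0 to the seat underside, each leg's axis is inset half a diameter from the nearest pair of seat edges (so the leg's bounding box is flush with the corner).

B is a spool: two coaxial disc flanges of radius 91 mm and thickness 21 mm, joined by a core cylinder of radius 54 mm and height 238 mm. The lower flange rests on z = 0 and the three cylinders share a vertical axis.

The spool is on top of the stool.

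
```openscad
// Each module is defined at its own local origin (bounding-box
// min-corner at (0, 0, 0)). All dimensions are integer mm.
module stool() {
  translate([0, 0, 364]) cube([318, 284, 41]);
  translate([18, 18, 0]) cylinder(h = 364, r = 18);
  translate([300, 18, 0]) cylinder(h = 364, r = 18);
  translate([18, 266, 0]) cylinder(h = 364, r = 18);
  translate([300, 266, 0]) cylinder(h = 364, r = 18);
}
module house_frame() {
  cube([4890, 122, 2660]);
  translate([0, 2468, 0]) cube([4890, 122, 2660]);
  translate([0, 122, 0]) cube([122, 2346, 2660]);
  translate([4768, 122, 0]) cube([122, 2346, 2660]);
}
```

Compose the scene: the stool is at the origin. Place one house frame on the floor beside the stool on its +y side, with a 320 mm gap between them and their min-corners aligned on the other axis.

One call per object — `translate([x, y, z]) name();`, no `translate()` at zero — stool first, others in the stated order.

stool();
translate([0, 604, 0]) house_frame();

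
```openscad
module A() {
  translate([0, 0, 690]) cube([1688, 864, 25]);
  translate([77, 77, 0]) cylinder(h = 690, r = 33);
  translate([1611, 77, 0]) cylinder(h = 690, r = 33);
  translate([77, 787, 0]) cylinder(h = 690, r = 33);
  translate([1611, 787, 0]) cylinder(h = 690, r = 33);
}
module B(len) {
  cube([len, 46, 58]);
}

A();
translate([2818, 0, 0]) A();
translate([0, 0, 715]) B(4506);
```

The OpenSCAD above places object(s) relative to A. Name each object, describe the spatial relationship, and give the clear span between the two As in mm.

A is a table. B is a beam. A beam spans the tops of two tables. The clear span between the two tables is 1130 mm.

Second table starts at x = 2818; first ends at x = 1688; clear span = 2818 − 1688 = 1130 mm.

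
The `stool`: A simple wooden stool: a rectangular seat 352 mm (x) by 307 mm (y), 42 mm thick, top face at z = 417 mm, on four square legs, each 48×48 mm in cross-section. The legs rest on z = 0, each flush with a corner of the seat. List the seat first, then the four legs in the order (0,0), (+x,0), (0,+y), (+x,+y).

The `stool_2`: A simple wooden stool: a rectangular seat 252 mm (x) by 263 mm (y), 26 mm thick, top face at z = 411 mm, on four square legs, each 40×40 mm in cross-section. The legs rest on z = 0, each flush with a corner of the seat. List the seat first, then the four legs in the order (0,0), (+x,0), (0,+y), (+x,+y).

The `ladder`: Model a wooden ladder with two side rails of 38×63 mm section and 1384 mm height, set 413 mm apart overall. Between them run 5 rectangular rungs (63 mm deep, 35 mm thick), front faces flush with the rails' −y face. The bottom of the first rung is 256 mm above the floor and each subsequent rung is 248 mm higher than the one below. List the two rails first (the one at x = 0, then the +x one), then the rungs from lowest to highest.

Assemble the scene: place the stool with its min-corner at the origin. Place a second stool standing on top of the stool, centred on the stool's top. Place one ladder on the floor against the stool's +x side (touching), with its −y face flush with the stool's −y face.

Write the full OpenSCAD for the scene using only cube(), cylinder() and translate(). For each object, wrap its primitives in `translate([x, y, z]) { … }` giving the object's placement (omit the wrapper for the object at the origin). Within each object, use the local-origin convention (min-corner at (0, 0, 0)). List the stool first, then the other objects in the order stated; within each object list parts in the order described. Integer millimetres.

translate([0, 0, 375]) cube([352, 307, 42]);
cube([48, 48, 375]);
translate([304, 0, 0]) cube([48, 48, 375]);
translate([0, 259, 0]) cube([48, 48, 375]);
translate([304, 259, 0]) cube([48, 48, 375]);
translate([50, 22, 417]) {
  translate([0, 0, 385]) cube([252, 263, 26]);
  cube([40, 40, 385]);
  translate([212, 0, 0]) cube([40, 40, 385]);
  translate([0, 223, 0]) cube([40, 40, 385]);
  translate([212, 223, 0]) cube([40, 40, 385]);
}
translate([352, 0, 0]) {
  cube([38, 63, 1384]);
  translate([375, 0, 0]) cube([38, 63, 1384]);
  translate([38, 0, 256]) cube([337, 63, 35]);
  translate([38, 0, 504]) cube([337, 63, 35]);
  translate([38, 0, 752]) cube([337, 63, 35]);
  translate([38, 0, 1000]) cube([337, 63, 35]);
  translate([38, 0, 1248]) cube([337, 63, 35]);
}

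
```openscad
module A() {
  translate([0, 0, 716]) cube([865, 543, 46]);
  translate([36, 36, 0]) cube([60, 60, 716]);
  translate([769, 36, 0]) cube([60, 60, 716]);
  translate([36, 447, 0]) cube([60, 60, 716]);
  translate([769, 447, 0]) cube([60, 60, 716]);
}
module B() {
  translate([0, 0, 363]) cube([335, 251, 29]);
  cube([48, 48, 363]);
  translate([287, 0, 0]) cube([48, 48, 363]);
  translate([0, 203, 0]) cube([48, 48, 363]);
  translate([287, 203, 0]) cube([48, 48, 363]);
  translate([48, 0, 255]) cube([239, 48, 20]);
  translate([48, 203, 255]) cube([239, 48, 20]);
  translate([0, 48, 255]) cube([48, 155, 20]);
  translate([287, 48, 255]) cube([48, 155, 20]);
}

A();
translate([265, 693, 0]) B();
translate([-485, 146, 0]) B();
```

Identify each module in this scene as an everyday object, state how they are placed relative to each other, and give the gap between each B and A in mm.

Each stool's nearest face is 150 mm from the table's bounding box.

A is a table. B is a stool. Two stools sit around the table at the +y, −x sides. The gap between each stool and the table is 150 mm.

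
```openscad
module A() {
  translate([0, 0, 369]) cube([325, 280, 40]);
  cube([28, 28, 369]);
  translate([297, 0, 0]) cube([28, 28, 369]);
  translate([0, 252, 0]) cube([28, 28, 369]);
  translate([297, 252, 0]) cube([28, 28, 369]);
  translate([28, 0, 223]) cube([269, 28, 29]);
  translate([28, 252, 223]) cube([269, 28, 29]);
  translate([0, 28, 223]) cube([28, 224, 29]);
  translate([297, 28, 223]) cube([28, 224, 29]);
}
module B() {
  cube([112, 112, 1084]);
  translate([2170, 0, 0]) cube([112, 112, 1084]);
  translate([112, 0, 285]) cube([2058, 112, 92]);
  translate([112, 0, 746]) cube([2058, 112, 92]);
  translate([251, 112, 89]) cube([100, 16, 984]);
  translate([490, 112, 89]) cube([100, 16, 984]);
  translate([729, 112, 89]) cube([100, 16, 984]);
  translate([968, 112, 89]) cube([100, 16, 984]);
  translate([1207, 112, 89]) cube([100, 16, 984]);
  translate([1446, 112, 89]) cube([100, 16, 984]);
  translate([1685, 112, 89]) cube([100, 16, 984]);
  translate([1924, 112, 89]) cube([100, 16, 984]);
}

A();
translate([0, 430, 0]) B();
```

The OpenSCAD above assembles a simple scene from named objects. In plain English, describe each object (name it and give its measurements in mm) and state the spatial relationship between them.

A is a four-legged stool. The seat is a 325×280×40 mm slab whose top surface is at z = 409 mm; four square legs, each 28×28 mm in cross-section, run from the floor (z = 0) to the underside of the seat, each flush with a corner of the seat. Four stretchers, 28 mm wide and 29 mm tall, connect adjacent legs with their undersides at z = 223 mm, each running between the inner faces of the legs it joins and aligned with the legs' outer faces on the other axis.

B is a fence section. Two 112×112 mm posts, 1084 mm tall, stand on the floor with a clear span of 2058 mm between their inner faces. Two horizontal rails of 112×92 mm section span the gap between the posts with their undersides at z = 285 mm and z = 746 mm, flush with the posts' −y face. 8 pickets, each 100 mm wide, 16 mm thick and 984 mm tall, are fixed to the +y face of the rails with their bottoms at z = 89 mm, evenly spaced across the span with equal gaps (rounded down to the nearest mm) at the −x end and between each pair — any rounding remainder accumulates at the +x end.

The fence section is on the floor beside the stool on its +y side.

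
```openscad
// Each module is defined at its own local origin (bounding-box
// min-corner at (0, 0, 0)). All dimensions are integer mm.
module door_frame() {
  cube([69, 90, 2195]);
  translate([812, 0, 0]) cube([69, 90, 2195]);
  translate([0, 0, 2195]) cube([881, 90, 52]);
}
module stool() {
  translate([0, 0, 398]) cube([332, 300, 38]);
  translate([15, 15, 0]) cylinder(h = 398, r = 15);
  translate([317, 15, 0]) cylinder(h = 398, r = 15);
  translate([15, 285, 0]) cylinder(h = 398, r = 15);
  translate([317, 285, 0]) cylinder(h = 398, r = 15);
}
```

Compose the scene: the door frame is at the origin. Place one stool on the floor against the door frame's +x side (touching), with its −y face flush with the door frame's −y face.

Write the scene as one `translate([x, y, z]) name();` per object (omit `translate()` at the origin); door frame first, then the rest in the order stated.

door_frame();
translate([881, 0, 0]) stool();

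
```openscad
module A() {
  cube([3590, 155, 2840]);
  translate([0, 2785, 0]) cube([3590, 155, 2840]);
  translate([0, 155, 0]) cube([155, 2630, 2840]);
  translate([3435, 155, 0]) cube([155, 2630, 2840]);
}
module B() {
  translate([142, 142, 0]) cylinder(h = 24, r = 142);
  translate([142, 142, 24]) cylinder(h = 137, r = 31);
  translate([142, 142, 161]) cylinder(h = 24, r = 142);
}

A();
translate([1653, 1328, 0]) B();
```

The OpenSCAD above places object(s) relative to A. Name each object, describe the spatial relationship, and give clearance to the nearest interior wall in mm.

A is a house frame. B is a spool. The spool sits inside the house frame, centred. The clearance to the nearest interior wall is 1173 mm.

Clearances: x = 1498, y = 1173; minimum 1173 mm.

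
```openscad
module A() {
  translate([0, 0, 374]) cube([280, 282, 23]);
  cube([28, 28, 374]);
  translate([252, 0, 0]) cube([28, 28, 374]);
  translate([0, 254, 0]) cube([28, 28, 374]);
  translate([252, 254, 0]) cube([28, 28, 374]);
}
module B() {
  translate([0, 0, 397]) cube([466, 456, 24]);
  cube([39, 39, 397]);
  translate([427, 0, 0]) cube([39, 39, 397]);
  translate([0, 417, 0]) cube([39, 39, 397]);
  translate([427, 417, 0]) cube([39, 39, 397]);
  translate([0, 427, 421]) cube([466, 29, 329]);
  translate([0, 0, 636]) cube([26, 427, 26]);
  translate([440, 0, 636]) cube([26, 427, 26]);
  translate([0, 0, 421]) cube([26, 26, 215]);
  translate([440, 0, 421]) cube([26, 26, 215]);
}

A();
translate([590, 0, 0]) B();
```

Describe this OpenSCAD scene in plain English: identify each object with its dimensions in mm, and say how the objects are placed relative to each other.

A is a four-legged stool. The seat is 280×282 mm, 23 mm thick, top at z = 397 mm. It stands on four square legs, each 28×28 mm in cross-section, from z = 0 to the seat underside, each flush with a corner of the seat.

B is a chair. The seat is a 466×456×24 mm slab with its top at z = 421 mm, on four 39×39 mm corner legs (flush with the seat edges, standing on z = 0). A flat backrest 29 mm thick, 329 mm tall, spans the full seat width and rises from the seat top along its +y edge, rear face flush with the rear of the seat. Two armrests of 26×26 mm section run along each side from the seat's front edge to the front of the backrest, top faces 241 mm above the seat top and outer faces flush with the seat's x-edges; a 26×26 mm post under the front of each armrest stands on the seat at the front corner.

The chair is on the floor beside the stool on its +x side.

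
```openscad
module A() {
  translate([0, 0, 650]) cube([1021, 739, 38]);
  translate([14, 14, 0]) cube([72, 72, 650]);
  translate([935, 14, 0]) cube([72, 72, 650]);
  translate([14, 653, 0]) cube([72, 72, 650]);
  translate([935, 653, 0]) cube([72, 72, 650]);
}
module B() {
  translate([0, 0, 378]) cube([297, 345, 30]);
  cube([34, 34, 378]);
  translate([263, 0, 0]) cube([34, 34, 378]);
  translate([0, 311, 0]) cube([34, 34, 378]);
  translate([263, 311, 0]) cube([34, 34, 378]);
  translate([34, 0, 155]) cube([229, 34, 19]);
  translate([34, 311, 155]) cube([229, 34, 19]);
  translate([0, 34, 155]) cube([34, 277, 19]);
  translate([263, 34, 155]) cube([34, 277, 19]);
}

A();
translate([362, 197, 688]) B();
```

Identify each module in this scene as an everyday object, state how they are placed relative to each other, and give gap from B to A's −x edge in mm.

The stool's min-x is at 362; the table's min-x is 0; gap = 362 mm.

A is a table. B is a stool. The stool is on top of the table, centred. The gap from the stool to the table's −x edge is 362 mm.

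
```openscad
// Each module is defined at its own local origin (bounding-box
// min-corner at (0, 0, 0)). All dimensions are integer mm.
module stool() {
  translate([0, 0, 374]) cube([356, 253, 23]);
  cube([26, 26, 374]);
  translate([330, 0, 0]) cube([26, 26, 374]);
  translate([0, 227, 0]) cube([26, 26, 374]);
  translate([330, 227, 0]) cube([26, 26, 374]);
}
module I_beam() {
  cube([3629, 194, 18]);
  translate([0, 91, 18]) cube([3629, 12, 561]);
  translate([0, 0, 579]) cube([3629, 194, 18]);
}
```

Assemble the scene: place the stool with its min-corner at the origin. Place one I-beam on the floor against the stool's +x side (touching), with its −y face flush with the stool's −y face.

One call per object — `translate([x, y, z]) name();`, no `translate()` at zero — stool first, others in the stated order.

stool();
translate([356, 0, 0]) I_beam();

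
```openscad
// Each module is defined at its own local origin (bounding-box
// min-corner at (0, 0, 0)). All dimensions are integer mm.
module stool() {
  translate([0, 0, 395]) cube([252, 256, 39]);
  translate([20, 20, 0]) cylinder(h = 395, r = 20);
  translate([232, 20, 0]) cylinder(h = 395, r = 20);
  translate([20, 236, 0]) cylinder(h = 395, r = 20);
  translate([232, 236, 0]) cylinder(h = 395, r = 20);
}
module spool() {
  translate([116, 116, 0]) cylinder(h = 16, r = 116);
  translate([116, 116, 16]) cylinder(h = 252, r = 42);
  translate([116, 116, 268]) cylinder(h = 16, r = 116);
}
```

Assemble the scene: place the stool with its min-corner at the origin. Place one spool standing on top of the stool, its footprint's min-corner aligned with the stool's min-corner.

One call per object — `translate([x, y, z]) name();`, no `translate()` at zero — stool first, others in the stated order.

stool();
translate([0, 0, 434]) spool();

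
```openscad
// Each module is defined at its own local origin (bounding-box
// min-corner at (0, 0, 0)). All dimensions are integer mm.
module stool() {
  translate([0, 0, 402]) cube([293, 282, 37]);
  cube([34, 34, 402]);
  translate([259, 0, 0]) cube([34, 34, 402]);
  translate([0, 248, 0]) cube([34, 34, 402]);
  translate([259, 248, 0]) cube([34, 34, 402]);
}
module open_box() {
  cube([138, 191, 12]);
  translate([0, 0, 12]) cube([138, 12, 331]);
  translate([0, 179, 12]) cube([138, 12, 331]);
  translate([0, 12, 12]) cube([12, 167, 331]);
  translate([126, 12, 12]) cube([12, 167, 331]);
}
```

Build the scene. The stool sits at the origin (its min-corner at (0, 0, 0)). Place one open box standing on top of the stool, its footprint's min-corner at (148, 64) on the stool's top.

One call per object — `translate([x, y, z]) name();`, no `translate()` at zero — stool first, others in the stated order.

stool();
translate([148, 64, 439]) open_box();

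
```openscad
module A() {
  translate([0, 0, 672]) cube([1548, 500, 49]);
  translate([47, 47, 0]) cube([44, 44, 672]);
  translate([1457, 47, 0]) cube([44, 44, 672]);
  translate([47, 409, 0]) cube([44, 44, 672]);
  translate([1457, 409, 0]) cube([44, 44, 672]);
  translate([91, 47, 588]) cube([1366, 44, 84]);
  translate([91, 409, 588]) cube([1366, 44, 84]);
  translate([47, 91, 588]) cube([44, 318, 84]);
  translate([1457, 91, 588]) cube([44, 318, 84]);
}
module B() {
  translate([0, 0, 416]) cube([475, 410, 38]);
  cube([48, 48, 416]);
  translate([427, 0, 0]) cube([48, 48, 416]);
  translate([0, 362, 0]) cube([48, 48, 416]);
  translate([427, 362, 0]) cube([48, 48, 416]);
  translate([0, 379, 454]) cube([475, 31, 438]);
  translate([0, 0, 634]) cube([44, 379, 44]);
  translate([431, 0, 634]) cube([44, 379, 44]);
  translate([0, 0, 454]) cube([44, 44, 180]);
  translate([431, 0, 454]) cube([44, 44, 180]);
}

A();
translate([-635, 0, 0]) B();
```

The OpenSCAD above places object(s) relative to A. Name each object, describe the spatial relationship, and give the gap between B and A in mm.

A is a table. B is a chair. The chair is on the floor beside the table on its −x side. The gap between the chair and the table is 160 mm.

The chair's nearest face is 160 mm from the table's −x face.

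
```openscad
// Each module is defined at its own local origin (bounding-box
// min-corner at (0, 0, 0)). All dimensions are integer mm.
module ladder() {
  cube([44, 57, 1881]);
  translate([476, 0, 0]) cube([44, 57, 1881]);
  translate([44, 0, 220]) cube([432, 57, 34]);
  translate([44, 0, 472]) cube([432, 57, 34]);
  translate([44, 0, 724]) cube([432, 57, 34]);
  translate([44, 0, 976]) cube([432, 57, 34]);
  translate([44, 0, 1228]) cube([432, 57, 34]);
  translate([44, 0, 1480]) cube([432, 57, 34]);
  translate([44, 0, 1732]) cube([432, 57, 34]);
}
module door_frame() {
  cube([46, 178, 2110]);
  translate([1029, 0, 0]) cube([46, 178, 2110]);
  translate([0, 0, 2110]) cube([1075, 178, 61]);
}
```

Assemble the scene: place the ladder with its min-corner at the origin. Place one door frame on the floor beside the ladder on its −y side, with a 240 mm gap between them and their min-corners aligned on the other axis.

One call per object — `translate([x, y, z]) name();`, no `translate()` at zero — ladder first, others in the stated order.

ladder();
translate([0, -418, 0]) door_frame();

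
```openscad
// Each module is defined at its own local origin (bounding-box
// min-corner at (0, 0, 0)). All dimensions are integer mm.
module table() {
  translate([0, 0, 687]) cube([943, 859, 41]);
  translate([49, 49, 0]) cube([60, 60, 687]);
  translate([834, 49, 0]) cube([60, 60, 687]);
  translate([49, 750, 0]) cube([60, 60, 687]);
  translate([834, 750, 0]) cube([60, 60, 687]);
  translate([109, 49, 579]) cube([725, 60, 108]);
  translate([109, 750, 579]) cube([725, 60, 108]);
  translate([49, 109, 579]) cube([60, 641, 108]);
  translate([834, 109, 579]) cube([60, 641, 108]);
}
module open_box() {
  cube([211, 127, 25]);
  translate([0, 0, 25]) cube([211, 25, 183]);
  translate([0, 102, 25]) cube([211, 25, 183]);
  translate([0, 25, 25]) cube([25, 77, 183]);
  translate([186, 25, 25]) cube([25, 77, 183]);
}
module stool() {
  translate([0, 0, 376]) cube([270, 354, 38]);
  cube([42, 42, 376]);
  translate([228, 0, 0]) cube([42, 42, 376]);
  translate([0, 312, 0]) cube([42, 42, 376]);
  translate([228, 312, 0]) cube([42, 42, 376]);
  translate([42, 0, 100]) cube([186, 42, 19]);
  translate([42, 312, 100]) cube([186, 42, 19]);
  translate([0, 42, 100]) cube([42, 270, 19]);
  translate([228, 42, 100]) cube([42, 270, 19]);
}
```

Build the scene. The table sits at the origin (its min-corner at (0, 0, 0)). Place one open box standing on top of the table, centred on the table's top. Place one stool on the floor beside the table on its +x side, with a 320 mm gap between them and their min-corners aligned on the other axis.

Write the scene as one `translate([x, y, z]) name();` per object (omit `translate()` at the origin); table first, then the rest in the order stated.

table();
translate([366, 366, 728]) open_box();
translate([1263, 0, 0]) stool();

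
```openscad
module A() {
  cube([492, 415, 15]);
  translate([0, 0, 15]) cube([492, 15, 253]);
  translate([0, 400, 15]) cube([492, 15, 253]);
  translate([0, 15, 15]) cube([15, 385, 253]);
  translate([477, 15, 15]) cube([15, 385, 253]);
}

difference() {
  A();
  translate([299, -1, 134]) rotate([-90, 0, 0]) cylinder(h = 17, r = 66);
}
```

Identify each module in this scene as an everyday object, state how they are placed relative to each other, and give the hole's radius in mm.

A is an open box. The open box has a circular hole through its front wall. The hole's radius is 66 mm.

The subtracted cylinder has r = 66 mm.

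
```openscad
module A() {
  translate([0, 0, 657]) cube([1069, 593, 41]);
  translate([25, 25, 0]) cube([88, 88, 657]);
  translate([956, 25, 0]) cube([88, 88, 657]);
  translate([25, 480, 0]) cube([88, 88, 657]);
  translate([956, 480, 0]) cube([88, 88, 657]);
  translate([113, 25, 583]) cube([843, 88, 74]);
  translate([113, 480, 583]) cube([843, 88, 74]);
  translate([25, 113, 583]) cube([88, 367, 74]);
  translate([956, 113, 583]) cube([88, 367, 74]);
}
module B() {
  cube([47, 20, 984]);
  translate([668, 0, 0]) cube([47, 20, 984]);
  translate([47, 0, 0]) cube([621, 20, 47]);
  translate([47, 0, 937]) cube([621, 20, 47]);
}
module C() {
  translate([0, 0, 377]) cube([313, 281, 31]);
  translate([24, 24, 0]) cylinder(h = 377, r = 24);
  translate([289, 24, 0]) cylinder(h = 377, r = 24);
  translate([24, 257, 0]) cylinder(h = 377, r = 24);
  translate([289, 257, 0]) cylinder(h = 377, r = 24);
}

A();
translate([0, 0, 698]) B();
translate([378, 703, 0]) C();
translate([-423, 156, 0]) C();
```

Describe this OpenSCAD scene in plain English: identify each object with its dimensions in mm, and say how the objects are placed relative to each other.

A is a table with a 1069×593 mm rectangular top, 41 mm thick, top surface at z = 698 mm, supported by four 88×88 mm square legs, each inset 25 mm from the nearest pair of top edges, running from the floor. Four apron rails, 88 mm thick and 74 mm tall, run between adjacent legs with their top edges flush with the underside of the top and their outer faces flush with the legs' outer faces.

B is a picture frame with a 621×890 mm rectangular opening (x by z) and a uniform 47 mm border on every side. Frame depth is 20 mm along y. It is built from two vertical stiles running the full outside height and two horizontal rails spanning the gap between the stiles.

C is a four-legged stool. The seat is 313×281 mm, 31 mm thick, top at z = 408 mm. It stands on four round legs, each 48 mm in diameter, from z = 0 to the seat underside, each leg's axis is inset half a diameter from the nearest pair of seat edges (so the leg's bounding box is flush with the corner).

The picture frame is on top of the table. Two stools sit around the table at the +y, −x sides.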